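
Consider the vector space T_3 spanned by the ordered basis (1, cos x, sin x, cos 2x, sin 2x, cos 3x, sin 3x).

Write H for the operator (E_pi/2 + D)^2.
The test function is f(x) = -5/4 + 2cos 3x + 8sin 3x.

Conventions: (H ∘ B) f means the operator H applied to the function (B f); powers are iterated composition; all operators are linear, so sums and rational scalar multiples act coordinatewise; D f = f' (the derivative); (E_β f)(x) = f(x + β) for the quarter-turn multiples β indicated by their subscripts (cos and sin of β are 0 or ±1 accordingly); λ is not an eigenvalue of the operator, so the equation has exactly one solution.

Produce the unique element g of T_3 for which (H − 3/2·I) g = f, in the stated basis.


g(x) = 5/2 - (4/11)cos 3x - (16/11)sin 3x

write g with unknown coordinates in the stated basis and equate coefficients in (H − 3/2·I) g = f
solving from the highest basis element down gives g = 5/2 - (4/11)cos 3x - (16/11)sin 3x
check: H g = 5/2 + (16/11)cos 3x + (64/11)sin 3x
so H g − 3/2·g = -5/4 + 2cos 3x + 8sin 3x = f ✓


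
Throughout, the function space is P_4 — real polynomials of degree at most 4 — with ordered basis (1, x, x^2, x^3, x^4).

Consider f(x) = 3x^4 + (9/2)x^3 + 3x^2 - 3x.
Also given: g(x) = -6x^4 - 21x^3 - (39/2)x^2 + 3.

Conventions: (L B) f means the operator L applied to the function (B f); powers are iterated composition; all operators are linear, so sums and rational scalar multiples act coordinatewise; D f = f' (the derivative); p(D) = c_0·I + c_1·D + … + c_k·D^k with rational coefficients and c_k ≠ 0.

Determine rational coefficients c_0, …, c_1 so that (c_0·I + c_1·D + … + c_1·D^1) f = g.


D^0 f = 3x^4 + (9/2)x^3 + 3x^2 - 3x
D^1 f = 12x^3 + (27/2)x^2 + 6x - 3
matching coefficients of g against c_0 f + c_1 Df + … from the top degree down determines the c_i
solution: c_0 = -2, c_1 = -1

c_0 = -2, c_1 = -1


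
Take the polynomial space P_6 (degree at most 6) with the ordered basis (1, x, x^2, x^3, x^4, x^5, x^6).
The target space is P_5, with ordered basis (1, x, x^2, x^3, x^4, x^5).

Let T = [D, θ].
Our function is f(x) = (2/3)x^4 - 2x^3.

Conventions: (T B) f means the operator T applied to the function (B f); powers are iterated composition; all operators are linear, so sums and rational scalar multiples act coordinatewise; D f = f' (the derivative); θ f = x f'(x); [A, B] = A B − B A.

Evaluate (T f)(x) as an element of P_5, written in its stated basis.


θ f = (8/3)x^4 - 6x^3
D θ f = (32/3)x^3 - 18x^2
D f = (8/3)x^3 - 6x^2
θ D f = 8x^3 - 12x^2
[D, θ] f = (8/3)x^3 - 6x^2

g(x) = (8/3)x^3 - 6x^2


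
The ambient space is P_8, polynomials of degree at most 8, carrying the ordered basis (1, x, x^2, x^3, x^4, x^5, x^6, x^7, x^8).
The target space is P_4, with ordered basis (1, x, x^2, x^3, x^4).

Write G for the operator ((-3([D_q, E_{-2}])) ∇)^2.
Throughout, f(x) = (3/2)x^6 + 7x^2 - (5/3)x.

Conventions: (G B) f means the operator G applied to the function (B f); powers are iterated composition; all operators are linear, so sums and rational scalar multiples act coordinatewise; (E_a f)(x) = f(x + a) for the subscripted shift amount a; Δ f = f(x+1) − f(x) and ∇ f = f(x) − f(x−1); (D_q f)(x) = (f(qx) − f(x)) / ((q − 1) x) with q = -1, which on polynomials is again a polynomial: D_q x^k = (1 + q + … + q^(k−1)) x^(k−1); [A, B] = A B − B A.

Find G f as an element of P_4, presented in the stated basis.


the result is g(x) = -7776

∇ f = 9x^5 - (45/2)x^4 + 30x^3 - (45/2)x^2 + 23x - 61/6
E_{-2} ∇ f = 9x^5 - (225/2)x^4 + 570x^3 - (2925/2)x^2 + 1913x - 6205/6
D_q E_{-2} ∇ f = 9x^4 + 570x^2 + 1913
D_q ∇ f = 9x^4 + 30x^2 + 23
E_{-2} D_q ∇ f = 9x^4 - 72x^3 + 246x^2 - 408x + 287
[D_q, E_{-2}] ∇ f = 72x^3 + 324x^2 + 408x + 1626
(-3([D_q, E_{-2}])) ∇ f = -216x^3 - 972x^2 - 1224x - 4878
∇ ((-3([D_q, E_{-2}])) ∇) f = -648x^2 - 1296x - 468
E_{-2} ∇ ((-3([D_q, E_{-2}])) ∇) f = -648x^2 + 1296x - 468
D_q E_{-2} ∇ ((-3([D_q, E_{-2}])) ∇) f = 1296
D_q ∇ ((-3([D_q, E_{-2}])) ∇) f = -1296
E_{-2} D_q ∇ ((-3([D_q, E_{-2}])) ∇) f = -1296
[D_q, E_{-2}] ∇ ((-3([D_q, E_{-2}])) ∇) f = 2592
(-3([D_q, E_{-2}])) ∇ ((-3([D_q, E_{-2}])) ∇) f = -7776


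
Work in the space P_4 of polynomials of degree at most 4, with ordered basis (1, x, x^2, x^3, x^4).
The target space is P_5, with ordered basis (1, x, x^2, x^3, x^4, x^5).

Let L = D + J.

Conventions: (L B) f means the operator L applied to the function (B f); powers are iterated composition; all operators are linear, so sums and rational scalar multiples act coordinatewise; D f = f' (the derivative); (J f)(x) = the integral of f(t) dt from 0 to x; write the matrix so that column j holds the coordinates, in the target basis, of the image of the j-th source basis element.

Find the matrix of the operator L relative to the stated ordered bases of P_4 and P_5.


image of 1: x
image of x: (1/2)x^2 + 1
image of x^2: (1/3)x^3 + 2x
image of x^3: (1/4)x^4 + 3x^2
image of x^4: (1/5)x^5 + 4x^3
each image's coordinates form column j of the matrix

the matrix is [[0, 1, 0, 0, 0]; [1, 0, 2, 0, 0]; [0, 1/2, 0, 3, 0]; [0, 0, 1/3, 0, 4]; [0, 0, 0, 1/4, 0]; [0, 0, 0, 0, 1/5]] (rows listed top to bottom)


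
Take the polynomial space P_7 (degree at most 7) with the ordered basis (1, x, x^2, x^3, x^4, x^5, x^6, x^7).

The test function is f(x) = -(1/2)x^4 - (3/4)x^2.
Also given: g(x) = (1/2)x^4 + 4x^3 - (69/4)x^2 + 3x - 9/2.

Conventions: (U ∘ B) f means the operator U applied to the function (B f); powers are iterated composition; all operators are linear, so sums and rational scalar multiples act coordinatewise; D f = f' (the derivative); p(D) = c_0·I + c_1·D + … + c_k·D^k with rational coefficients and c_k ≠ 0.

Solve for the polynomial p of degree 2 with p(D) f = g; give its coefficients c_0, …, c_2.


p(D) = -I − 2·D + 3·D^2, i.e. c_0 = -1, c_1 = -2, c_2 = 3

D^0 f = -(1/2)x^4 - (3/4)x^2
D^1 f = -2x^3 - (3/2)x
D^2 f = -6x^2 - 3/2
matching coefficients of g against c_0 f + c_1 Df + … from the top degree down determines the c_i
solution: c_0 = -1, c_1 = -2, c_2 = 3


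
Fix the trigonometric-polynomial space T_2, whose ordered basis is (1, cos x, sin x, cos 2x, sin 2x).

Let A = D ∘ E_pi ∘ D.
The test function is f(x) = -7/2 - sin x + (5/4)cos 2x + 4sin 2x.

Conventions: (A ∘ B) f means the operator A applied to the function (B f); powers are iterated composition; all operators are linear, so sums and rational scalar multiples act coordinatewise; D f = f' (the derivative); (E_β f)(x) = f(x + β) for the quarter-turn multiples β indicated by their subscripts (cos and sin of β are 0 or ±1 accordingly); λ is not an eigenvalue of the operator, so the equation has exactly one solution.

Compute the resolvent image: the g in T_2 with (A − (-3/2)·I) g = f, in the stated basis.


the result is g(x) = -7/3 - (2/5)sin x - (1/2)cos 2x - (8/5)sin 2x

write g with unknown coordinates in the stated basis and equate coefficients in (A − (-3/2)·I) g = f
solving from the highest basis element down gives g = -7/3 - (2/5)sin x - (1/2)cos 2x - (8/5)sin 2x
check: A g = -(2/5)sin x + 2cos 2x + (32/5)sin 2x
so A g − (-3/2)·g = -7/2 - sin x + (5/4)cos 2x + 4sin 2x = f ✓


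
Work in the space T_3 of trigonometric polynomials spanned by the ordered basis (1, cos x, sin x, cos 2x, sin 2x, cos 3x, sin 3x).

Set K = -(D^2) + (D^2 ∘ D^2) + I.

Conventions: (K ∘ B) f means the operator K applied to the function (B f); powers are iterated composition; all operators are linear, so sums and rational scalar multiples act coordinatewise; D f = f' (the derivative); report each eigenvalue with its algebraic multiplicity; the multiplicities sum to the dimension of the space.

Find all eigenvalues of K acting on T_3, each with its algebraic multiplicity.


λ = 1 (multiplicity 1), λ = 3 (multiplicity 2), λ = 21 (multiplicity 2), λ = 91 (multiplicity 2)

image of 1: 1
image of cos x: 3cos x
image of sin x: 3sin x
image of cos 2x: 21cos 2x
image of sin 2x: 21sin 2x
image of cos 3x: 91cos 3x
image of sin 3x: 91sin 3x
the matrix is diagonal; its diagonal is (1, 3, 3, 21, 21, 91, 91)
for a triangular matrix the eigenvalues are the diagonal entries, with algebraic multiplicity their repetition count


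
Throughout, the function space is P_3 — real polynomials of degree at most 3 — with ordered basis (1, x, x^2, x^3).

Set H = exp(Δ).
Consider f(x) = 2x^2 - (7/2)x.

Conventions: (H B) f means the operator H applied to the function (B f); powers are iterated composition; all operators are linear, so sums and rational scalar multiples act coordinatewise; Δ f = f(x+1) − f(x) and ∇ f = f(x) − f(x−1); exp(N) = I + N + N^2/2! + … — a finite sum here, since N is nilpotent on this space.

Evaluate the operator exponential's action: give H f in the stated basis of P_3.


the image equals g(x) = 2x^2 + (1/2)x + 1/2

order-1 term: 4x - 3/2
order-2 term: 2
the series for exp(Δ) f terminates at order 2
exp(Δ) f = 2x^2 + (1/2)x + 1/2


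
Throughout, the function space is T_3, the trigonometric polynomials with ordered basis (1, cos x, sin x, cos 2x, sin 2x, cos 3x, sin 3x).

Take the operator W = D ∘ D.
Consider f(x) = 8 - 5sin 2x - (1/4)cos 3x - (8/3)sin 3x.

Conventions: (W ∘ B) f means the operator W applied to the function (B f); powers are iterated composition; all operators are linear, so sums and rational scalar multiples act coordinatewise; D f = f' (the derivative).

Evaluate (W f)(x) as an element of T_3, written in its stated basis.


D f = -10cos 2x - 8cos 3x + (3/4)sin 3x
D D f = 20sin 2x + (9/4)cos 3x + 24sin 3x

g(x) = 20sin 2x + (9/4)cos 3x + 24sin 3x


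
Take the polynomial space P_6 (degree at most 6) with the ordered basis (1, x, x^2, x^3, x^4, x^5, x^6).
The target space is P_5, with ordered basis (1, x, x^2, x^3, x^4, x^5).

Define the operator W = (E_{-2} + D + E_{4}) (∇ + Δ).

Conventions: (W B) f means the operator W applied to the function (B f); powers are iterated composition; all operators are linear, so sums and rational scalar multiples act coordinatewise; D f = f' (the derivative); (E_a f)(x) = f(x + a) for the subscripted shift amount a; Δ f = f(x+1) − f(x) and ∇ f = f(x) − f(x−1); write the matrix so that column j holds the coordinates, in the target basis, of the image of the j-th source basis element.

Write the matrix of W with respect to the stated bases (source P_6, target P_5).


image of 1: 0
image of x: 4
image of x^2: 8x + 12
image of x^3: 12x^2 + 36x + 124
image of x^4: 16x^3 + 72x^2 + 496x + 472
image of x^5: 20x^4 + 120x^3 + 1240x^2 + 2360x + 3124
image of x^6: 24x^5 + 180x^4 + 2480x^3 + 7080x^2 + 18744x + 14180
each image's coordinates form column j of the matrix

the matrix is [[0, 4, 12, 124, 472, 3124, 14180]; [0, 0, 8, 36, 496, 2360, 18744]; [0, 0, 0, 12, 72, 1240, 7080]; [0, 0, 0, 0, 16, 120, 2480]; [0, 0, 0, 0, 0, 20, 180]; [0, 0, 0, 0, 0, 0, 24]] (rows listed top to bottom)


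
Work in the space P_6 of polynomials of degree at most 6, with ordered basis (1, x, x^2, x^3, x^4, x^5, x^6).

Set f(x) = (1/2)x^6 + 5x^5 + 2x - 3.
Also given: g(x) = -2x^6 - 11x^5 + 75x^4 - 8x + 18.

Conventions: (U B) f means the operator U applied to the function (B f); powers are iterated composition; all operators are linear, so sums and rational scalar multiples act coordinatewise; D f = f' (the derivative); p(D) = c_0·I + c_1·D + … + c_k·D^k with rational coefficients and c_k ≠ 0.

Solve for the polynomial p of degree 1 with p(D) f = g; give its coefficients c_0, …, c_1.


D^0 f = (1/2)x^6 + 5x^5 + 2x - 3
D^1 f = 3x^5 + 25x^4 + 2
matching coefficients of g against c_0 f + c_1 Df + … from the top degree down determines the c_i
solution: c_0 = -4, c_1 = 3

p(D) = -4·I + 3·D, i.e. c_0 = -4, c_1 = 3


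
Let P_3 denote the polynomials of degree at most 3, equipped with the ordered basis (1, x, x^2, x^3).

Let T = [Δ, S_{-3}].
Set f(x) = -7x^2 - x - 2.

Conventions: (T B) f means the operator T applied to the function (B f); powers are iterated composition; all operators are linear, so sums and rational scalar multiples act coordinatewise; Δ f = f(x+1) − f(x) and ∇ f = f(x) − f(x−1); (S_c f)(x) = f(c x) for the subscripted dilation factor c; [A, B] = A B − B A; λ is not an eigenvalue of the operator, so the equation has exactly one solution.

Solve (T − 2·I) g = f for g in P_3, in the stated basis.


the result is g(x) = (7/2)x^2 + (85/2)x - 70

write g with unknown coordinates in the stated basis and equate coefficients in (T − 2·I) g = f
solving from the highest basis element down gives g = (7/2)x^2 + (85/2)x - 70
check: T g = 84x - 142
so T g − 2·g = -7x^2 - x - 2 = f ✓


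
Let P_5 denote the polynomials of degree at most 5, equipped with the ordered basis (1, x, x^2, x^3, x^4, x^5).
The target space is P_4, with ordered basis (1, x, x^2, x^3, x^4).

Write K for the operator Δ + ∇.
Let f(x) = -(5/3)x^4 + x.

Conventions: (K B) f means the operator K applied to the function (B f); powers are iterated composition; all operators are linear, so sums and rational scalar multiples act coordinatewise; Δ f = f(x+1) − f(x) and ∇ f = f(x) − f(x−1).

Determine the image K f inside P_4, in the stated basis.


Δ f = -(20/3)x^3 - 10x^2 - (20/3)x - 2/3
∇ f = -(20/3)x^3 + 10x^2 - (20/3)x + 8/3
(Δ + ∇) f = -(40/3)x^3 - (40/3)x + 2

the image equals g(x) = -(40/3)x^3 - (40/3)x + 2


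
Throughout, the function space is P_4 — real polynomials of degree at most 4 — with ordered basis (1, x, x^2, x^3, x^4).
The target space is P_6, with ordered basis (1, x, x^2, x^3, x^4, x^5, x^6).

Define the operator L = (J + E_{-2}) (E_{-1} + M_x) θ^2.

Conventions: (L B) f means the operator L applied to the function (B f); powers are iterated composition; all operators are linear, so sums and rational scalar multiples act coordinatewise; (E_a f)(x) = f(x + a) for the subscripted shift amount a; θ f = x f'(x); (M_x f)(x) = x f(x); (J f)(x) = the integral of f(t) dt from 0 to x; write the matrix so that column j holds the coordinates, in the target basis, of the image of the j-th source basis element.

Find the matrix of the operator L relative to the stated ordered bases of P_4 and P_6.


the matrix is [[0, 1, 4, -99, 784]; [0, -4, 28, -54, -432]; [0, 3/2, -24, 297/2, -448]; [0, 1/3, 16/3, -72, 480]; [0, 0, 1, 45/4, -160]; [0, 0, 0, 9/5, 96/5]; [0, 0, 0, 0, 8/3]] (rows listed top to bottom)

image of 1: 0
image of x: (1/3)x^3 + (3/2)x^2 - 4x + 1
image of x^2: x^4 + (16/3)x^3 - 24x^2 + 28x + 4
image of x^3: (9/5)x^5 + (45/4)x^4 - 72x^3 + (297/2)x^2 - 54x - 99
image of x^4: (8/3)x^6 + (96/5)x^5 - 160x^4 + 480x^3 - 448x^2 - 432x + 784
each image's coordinates form column j of the matrix


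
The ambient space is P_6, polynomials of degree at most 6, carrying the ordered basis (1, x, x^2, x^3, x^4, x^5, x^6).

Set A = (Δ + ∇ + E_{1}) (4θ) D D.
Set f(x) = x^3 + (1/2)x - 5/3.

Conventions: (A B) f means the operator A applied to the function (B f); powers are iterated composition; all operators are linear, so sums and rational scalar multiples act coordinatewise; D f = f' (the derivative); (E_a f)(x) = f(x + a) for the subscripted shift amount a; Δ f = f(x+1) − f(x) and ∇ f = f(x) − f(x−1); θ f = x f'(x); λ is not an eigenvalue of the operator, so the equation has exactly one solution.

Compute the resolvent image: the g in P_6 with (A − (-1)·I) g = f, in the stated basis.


write g with unknown coordinates in the stated basis and equate coefficients in (A − (-1)·I) g = f
solving from the highest basis element down gives g = x^3 - (47/2)x - 221/3
check: A g = 24x + 72
so A g − (-1)·g = x^3 + (1/2)x - 5/3 = f ✓

g(x) = x^3 - (47/2)x - 221/3


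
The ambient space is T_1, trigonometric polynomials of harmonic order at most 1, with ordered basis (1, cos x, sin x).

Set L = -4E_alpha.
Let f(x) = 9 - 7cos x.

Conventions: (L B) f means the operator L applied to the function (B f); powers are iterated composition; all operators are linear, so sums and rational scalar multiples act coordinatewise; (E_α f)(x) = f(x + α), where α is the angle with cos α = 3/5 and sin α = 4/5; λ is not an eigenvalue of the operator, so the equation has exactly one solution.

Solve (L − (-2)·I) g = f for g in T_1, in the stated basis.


write g with unknown coordinates in the stated basis and equate coefficients in (L − (-2)·I) g = f
solving from the highest basis element down gives g = -9/2 + (7/26)cos x + (28/13)sin x
check: L g = 18 - (98/13)cos x - (56/13)sin x
so L g − (-2)·g = 9 - 7cos x = f ✓

g(x) = -9/2 + (7/26)cos x + (28/13)sin x


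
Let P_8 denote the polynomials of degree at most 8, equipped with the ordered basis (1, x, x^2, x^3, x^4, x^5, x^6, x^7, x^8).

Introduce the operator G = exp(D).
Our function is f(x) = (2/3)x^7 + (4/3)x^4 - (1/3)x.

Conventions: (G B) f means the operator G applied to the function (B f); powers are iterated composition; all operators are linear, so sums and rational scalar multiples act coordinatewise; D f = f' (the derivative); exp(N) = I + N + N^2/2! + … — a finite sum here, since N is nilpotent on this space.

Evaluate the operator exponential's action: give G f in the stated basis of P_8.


the image equals g(x) = (2/3)x^7 + (14/3)x^6 + 14x^5 + (74/3)x^4 + (86/3)x^3 + 22x^2 + (29/3)x + 5/3

order-1 term: (14/3)x^6 + (16/3)x^3 - 1/3
order-2 term: 14x^5 + 8x^2
order-3 term: (70/3)x^4 + (16/3)x
order-4 term: (70/3)x^3 + 4/3
order-5 term: 14x^2
order-6 term: (14/3)x
order-7 term: 2/3
the series for exp(D) f terminates at order 7
exp(D) f = (2/3)x^7 + (14/3)x^6 + 14x^5 + (74/3)x^4 + (86/3)x^3 + 22x^2 + (29/3)x + 5/3


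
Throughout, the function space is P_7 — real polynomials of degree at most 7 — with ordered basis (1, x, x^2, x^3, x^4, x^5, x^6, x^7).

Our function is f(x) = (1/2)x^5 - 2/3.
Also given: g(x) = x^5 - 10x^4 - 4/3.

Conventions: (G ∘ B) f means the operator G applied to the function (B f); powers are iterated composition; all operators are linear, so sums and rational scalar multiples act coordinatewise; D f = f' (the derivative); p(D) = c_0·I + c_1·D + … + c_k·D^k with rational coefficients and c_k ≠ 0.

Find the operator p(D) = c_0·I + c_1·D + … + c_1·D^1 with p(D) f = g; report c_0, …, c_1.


p(D) = 2·I − 4·D, i.e. c_0 = 2, c_1 = -4

D^0 f = (1/2)x^5 - 2/3
D^1 f = (5/2)x^4
matching coefficients of g against c_0 f + c_1 Df + … from the top degree down determines the c_i
solution: c_0 = 2, c_1 = -4


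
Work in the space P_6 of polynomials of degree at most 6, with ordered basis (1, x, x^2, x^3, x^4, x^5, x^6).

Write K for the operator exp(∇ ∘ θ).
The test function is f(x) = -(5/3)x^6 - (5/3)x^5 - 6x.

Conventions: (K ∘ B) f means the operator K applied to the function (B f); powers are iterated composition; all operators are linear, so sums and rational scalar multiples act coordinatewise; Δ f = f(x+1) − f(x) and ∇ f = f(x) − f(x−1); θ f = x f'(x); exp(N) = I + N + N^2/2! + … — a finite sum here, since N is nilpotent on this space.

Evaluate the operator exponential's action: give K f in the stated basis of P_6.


the result is g(x) = -(5/3)x^6 - (185/3)x^5 - (1925/3)x^4 - 1750x^3 + (2525/3)x^2 + (4852/3)x - 1787/2

order-1 term: -60x^5 + (325/3)x^4 - (350/3)x^3 + (200/3)x^2 - (55/3)x - 13/3
order-2 term: -750x^4 + (7100/3)x^3 - 3325x^2 + 2275x - 1235/2
order-3 term: -4000x^3 + 13100x^2 - (46600/3)x + 19025/3
order-4 term: -9000x^2 + 22100x - 40300/3
order-5 term: -7200x + 8020
order-6 term: -1200
the series for exp(∇ ∘ θ) f terminates at order 6
exp(∇ ∘ θ) f = -(5/3)x^6 - (185/3)x^5 - (1925/3)x^4 - 1750x^3 + (2525/3)x^2 + (4852/3)x - 1787/2


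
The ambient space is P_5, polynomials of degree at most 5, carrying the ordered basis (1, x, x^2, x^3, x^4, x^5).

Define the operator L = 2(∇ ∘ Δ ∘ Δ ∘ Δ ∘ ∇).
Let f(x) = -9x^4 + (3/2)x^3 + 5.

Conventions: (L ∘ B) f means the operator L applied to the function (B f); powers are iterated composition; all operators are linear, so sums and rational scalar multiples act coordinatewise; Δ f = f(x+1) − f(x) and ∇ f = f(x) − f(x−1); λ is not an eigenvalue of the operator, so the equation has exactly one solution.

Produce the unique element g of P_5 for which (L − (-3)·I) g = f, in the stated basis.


write g with unknown coordinates in the stated basis and equate coefficients in (L − (-3)·I) g = f
solving from the highest basis element down gives g = -3x^4 + (1/2)x^3 + 5/3
check: L g = 0
so L g − (-3)·g = -9x^4 + (3/2)x^3 + 5 = f ✓

the result is g(x) = -3x^4 + (1/2)x^3 + 5/3


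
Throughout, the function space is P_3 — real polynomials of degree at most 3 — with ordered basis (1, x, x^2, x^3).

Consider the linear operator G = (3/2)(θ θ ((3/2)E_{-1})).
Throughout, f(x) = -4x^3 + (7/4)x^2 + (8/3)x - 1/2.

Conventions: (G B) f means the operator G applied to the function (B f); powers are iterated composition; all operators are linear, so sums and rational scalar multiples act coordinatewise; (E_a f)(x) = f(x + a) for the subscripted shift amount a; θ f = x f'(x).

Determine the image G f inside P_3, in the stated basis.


the image equals g(x) = -81x^3 + (495/4)x^2 - (231/8)x

E_{-1} f = -4x^3 + (55/4)x^2 - (77/6)x + 31/12
((3/2)E_{-1}) f = -6x^3 + (165/8)x^2 - (77/4)x + 31/8
θ ((3/2)E_{-1}) f = -18x^3 + (165/4)x^2 - (77/4)x
θ θ ((3/2)E_{-1}) f = -54x^3 + (165/2)x^2 - (77/4)x
((3/2)(θ θ ((3/2)E_{-1}))) f = -81x^3 + (495/4)x^2 - (231/8)x


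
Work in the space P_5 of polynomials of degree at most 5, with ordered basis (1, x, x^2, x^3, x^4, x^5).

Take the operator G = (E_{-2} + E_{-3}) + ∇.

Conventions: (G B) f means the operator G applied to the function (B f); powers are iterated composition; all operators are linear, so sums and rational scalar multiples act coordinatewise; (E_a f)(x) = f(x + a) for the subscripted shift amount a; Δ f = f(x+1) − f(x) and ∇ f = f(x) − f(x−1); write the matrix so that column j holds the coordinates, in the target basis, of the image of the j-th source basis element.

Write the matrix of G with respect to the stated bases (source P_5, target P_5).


image of 1: 2
image of x: 2x - 4
image of x^2: 2x^2 - 8x + 12
image of x^3: 2x^3 - 12x^2 + 36x - 34
image of x^4: 2x^4 - 16x^3 + 72x^2 - 136x + 96
image of x^5: 2x^5 - 20x^4 + 120x^3 - 340x^2 + 480x - 274
each image's coordinates form column j of the matrix

the matrix is [[2, -4, 12, -34, 96, -274]; [0, 2, -8, 36, -136, 480]; [0, 0, 2, -12, 72, -340]; [0, 0, 0, 2, -16, 120]; [0, 0, 0, 0, 2, -20]; [0, 0, 0, 0, 0, 2]] (rows listed top to bottom)


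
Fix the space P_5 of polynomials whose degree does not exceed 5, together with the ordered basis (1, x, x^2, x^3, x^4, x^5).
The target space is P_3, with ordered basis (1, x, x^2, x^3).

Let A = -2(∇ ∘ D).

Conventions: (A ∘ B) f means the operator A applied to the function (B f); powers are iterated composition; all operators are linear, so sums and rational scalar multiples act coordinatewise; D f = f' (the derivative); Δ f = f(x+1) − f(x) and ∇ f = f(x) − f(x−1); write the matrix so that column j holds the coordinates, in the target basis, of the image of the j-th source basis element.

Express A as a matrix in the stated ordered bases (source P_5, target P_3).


image of 1: 0
image of x: 0
image of x^2: -4
image of x^3: -12x + 6
image of x^4: -24x^2 + 24x - 8
image of x^5: -40x^3 + 60x^2 - 40x + 10
each image's coordinates form column j of the matrix

the matrix is [[0, 0, -4, 6, -8, 10]; [0, 0, 0, -12, 24, -40]; [0, 0, 0, 0, -24, 60]; [0, 0, 0, 0, 0, -40]] (rows listed top to bottom)


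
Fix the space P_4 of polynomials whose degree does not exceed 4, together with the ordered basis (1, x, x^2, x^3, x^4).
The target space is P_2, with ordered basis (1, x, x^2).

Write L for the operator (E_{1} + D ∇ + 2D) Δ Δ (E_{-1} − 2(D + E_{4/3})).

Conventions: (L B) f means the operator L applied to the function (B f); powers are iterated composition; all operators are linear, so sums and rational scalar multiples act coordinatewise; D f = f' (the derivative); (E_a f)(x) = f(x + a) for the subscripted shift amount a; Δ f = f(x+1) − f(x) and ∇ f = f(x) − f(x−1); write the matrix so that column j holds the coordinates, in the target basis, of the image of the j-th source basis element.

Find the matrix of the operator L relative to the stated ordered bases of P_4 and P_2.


the matrix is [[0, 0, -2, -58, -2090/3]; [0, 0, 0, -6, -232]; [0, 0, 0, 0, -12]] (rows listed top to bottom)

image of 1: 0
image of x: 0
image of x^2: -2
image of x^3: -6x - 58
image of x^4: -12x^2 - 232x - 2090/3
each image's coordinates form column j of the matrix


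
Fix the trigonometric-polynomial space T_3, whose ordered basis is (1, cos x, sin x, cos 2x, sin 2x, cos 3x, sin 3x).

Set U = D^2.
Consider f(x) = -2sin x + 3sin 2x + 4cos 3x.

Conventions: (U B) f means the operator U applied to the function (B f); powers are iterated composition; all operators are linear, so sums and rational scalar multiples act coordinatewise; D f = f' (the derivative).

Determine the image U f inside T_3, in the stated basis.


D f = -2cos x + 6cos 2x - 12sin 3x
D D f = 2sin x - 12sin 2x - 36cos 3x

g(x) = 2sin x - 12sin 2x - 36cos 3x


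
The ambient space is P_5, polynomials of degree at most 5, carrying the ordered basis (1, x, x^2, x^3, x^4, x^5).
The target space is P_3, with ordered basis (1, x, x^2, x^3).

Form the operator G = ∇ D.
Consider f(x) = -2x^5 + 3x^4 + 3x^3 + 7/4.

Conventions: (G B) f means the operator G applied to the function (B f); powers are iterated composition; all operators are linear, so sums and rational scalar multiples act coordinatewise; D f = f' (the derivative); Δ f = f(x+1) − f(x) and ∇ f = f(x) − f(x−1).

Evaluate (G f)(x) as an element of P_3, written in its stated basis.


D f = -10x^4 + 12x^3 + 9x^2
∇ D f = -40x^3 + 96x^2 - 58x + 13

the result is g(x) = -40x^3 + 96x^2 - 58x + 13


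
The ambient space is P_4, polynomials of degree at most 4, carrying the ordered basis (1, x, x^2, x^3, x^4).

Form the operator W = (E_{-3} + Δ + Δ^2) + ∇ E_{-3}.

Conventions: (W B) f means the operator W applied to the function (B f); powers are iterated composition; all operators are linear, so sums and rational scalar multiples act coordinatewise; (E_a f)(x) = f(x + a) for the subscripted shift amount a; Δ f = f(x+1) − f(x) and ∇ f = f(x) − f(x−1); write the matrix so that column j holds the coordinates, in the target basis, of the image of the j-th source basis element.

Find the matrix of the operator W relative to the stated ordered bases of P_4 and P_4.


the matrix is [[1, -1, 5, 17, -79]; [0, 1, -2, 15, 68]; [0, 0, 1, -3, 30]; [0, 0, 0, 1, -4]; [0, 0, 0, 0, 1]] (rows listed top to bottom)

image of 1: 1
image of x: x - 1
image of x^2: x^2 - 2x + 5
image of x^3: x^3 - 3x^2 + 15x + 17
image of x^4: x^4 - 4x^3 + 30x^2 + 68x - 79
each image's coordinates form column j of the matrix


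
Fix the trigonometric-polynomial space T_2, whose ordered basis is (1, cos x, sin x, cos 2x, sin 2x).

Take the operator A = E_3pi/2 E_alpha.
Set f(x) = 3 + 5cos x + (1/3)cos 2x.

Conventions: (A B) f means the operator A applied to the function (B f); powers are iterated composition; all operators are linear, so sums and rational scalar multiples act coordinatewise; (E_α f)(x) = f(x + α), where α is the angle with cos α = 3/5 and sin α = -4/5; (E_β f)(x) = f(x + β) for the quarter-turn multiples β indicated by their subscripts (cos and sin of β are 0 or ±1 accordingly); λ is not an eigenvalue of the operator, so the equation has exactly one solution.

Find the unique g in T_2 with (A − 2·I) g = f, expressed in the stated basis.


write g with unknown coordinates in the stated basis and equate coefficients in (A − 2·I) g = f
solving from the highest basis element down gives g = -3 - (70/41)cos x - (15/41)sin x - (43/291)cos 2x + (8/97)sin 2x
check: A g = -3 + (65/41)cos x - (30/41)sin x + (11/291)cos 2x + (16/97)sin 2x
so A g − 2·g = 3 + 5cos x + (1/3)cos 2x = f ✓

the image equals g(x) = -3 - (70/41)cos x - (15/41)sin x - (43/291)cos 2x + (8/97)sin 2x


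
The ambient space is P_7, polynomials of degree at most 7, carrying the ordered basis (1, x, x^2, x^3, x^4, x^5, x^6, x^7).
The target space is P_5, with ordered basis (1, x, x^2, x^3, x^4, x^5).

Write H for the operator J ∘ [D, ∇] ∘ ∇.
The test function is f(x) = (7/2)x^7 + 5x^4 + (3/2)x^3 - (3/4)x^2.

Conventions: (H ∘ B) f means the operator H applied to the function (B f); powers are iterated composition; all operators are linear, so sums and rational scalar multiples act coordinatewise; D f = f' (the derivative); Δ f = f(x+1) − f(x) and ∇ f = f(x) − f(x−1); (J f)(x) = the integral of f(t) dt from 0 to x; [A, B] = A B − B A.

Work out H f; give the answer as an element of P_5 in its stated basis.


∇ f = (49/2)x^6 - (147/2)x^5 + (245/2)x^4 - (205/2)x^3 + 48x^2 - (21/2)x + 3/4
∇ ∇ f = 147x^5 - 735x^4 + 1715x^3 - 2145x^2 + 1408x - 763/2
D ∇ ∇ f = 735x^4 - 2940x^3 + 5145x^2 - 4290x + 1408
D ∇ f = 147x^5 - (735/2)x^4 + 490x^3 - (615/2)x^2 + 96x - 21/2
∇ D ∇ f = 735x^4 - 2940x^3 + 5145x^2 - 4290x + 1408
[D, ∇] ∇ f = 0
J [D, ∇] ∇ f = 0

the result is g(x) = 0


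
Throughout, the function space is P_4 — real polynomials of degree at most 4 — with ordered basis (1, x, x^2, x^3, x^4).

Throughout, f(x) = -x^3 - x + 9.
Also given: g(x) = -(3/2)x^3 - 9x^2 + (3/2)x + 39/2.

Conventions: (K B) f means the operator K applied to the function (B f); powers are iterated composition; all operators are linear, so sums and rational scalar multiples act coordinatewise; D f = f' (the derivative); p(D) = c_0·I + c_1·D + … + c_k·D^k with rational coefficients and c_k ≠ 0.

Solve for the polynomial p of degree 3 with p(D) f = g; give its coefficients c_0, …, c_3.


c_0 = 3/2, c_1 = 3, c_2 = -1/2, c_3 = -3/2

D^0 f = -x^3 - x + 9
D^1 f = -3x^2 - 1
D^2 f = -6x
D^3 f = -6
matching coefficients of g against c_0 f + c_1 Df + … from the top degree down determines the c_i
solution: c_0 = 3/2, c_1 = 3, c_2 = -1/2, c_3 = -3/2


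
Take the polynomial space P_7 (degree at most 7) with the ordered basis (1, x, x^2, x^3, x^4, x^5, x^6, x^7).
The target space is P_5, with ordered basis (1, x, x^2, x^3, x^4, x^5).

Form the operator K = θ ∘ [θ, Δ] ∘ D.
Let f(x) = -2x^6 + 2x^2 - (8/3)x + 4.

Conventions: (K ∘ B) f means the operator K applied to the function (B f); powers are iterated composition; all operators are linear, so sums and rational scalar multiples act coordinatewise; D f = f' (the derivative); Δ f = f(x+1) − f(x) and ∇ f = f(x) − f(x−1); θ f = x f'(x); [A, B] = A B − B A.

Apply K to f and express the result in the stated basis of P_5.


g(x) = 240x^4 + 720x^3 + 720x^2 + 240x

D f = -12x^5 + 4x - 8/3
Δ D f = -60x^4 - 120x^3 - 120x^2 - 60x - 8
θ Δ D f = -240x^4 - 360x^3 - 240x^2 - 60x
θ D f = -60x^5 + 4x
Δ θ D f = -300x^4 - 600x^3 - 600x^2 - 300x - 56
[θ, Δ] D f = 60x^4 + 240x^3 + 360x^2 + 240x + 56
θ [θ, Δ] D f = 240x^4 + 720x^3 + 720x^2 + 240x


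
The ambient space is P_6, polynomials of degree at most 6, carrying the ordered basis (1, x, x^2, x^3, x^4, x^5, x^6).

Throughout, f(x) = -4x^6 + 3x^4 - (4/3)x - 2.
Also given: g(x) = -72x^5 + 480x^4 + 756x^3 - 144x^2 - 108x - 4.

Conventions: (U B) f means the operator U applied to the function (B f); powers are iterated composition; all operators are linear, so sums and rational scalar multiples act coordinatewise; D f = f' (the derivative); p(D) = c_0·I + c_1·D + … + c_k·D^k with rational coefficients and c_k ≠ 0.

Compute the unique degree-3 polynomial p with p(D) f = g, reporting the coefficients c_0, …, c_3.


D^0 f = -4x^6 + 3x^4 - (4/3)x - 2
D^1 f = -24x^5 + 12x^3 - 4/3
D^2 f = -120x^4 + 36x^2
D^3 f = -480x^3 + 72x
matching coefficients of g against c_0 f + c_1 Df + … from the top degree down determines the c_i
solution: c_0 = 0, c_1 = 3, c_2 = -4, c_3 = -3/2

c_0 = 0, c_1 = 3, c_2 = -4, c_3 = -3/2


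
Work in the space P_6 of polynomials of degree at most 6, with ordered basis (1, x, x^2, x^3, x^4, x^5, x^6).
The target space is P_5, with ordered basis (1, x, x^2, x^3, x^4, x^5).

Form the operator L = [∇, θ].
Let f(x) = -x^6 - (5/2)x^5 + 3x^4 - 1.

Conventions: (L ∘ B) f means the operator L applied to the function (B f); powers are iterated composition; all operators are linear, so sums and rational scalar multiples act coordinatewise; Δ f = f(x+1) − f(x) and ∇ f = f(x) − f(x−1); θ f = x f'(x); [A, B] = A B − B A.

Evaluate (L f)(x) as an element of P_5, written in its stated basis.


the result is g(x) = -6x^5 + (35/2)x^4 + 2x^3 - 51x^2 + 56x - 37/2

θ f = -6x^6 - (25/2)x^5 + 12x^4
∇ θ f = -36x^5 + (55/2)x^4 + 53x^3 - 107x^2 + (149/2)x - 37/2
∇ f = -6x^5 + (5/2)x^4 + 17x^3 - 28x^2 + (37/2)x - 9/2
θ ∇ f = -30x^5 + 10x^4 + 51x^3 - 56x^2 + (37/2)x
[∇, θ] f = -6x^5 + (35/2)x^4 + 2x^3 - 51x^2 + 56x - 37/2


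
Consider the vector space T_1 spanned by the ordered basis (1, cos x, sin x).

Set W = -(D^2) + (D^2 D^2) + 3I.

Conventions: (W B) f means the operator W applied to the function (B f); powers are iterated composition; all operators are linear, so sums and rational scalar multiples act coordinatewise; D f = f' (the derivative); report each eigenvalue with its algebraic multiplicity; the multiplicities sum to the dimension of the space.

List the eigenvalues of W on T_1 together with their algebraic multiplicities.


image of 1: 3
image of cos x: 5cos x
image of sin x: 5sin x
the matrix is diagonal; its diagonal is (3, 5, 5)
for a triangular matrix the eigenvalues are the diagonal entries, with algebraic multiplicity their repetition count

λ = 3 (multiplicity 1), λ = 5 (multiplicity 2)


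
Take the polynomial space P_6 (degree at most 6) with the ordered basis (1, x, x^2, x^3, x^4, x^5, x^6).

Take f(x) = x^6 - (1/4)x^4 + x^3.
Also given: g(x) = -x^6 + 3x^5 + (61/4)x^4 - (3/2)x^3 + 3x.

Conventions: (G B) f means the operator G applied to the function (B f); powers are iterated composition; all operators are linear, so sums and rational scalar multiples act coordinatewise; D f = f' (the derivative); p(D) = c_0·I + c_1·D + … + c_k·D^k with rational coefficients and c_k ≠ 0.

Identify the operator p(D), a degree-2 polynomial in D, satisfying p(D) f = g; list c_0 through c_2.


D^0 f = x^6 - (1/4)x^4 + x^3
D^1 f = 6x^5 - x^3 + 3x^2
D^2 f = 30x^4 - 3x^2 + 6x
matching coefficients of g against c_0 f + c_1 Df + … from the top degree down determines the c_i
solution: c_0 = -1, c_1 = 1/2, c_2 = 1/2

c_0 = -1, c_1 = 1/2, c_2 = 1/2


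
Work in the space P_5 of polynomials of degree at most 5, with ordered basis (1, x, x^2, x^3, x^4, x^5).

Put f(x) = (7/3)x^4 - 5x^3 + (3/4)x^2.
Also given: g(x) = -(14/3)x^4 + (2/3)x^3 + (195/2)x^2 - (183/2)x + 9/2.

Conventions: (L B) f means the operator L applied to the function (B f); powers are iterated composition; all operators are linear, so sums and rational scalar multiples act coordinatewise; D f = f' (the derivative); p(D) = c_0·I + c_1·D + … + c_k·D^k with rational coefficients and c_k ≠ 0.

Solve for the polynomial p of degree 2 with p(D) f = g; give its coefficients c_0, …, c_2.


c_0 = -2, c_1 = -1, c_2 = 3

D^0 f = (7/3)x^4 - 5x^3 + (3/4)x^2
D^1 f = (28/3)x^3 - 15x^2 + (3/2)x
D^2 f = 28x^2 - 30x + 3/2
matching coefficients of g against c_0 f + c_1 Df + … from the top degree down determines the c_i
solution: c_0 = -2, c_1 = -1, c_2 = 3


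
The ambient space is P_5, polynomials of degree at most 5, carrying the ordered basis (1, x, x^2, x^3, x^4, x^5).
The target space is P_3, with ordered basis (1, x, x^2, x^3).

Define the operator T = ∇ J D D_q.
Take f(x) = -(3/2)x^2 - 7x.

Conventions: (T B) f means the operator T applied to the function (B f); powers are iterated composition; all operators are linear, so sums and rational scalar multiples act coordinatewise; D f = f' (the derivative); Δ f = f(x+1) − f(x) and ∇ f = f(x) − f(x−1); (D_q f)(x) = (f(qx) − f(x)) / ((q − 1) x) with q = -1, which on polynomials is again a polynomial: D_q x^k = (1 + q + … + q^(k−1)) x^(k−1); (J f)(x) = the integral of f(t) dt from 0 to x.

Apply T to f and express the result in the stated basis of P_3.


the result is g(x) = 0

D_q f = -7
D D_q f = 0
J (D D_q) f = 0
∇ J (D D_q) f = 0


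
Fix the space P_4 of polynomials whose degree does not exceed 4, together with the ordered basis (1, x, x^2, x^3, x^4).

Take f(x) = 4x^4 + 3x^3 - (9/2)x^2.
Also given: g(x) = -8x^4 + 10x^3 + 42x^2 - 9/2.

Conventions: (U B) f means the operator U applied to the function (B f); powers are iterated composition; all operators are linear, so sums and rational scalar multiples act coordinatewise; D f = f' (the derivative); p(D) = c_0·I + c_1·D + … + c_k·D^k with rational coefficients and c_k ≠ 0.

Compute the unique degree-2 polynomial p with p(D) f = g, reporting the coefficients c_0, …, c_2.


D^0 f = 4x^4 + 3x^3 - (9/2)x^2
D^1 f = 16x^3 + 9x^2 - 9x
D^2 f = 48x^2 + 18x - 9
matching coefficients of g against c_0 f + c_1 Df + … from the top degree down determines the c_i
solution: c_0 = -2, c_1 = 1, c_2 = 1/2

p(D) = -2·I + D + (1/2)·D^2, i.e. c_0 = -2, c_1 = 1, c_2 = 1/2


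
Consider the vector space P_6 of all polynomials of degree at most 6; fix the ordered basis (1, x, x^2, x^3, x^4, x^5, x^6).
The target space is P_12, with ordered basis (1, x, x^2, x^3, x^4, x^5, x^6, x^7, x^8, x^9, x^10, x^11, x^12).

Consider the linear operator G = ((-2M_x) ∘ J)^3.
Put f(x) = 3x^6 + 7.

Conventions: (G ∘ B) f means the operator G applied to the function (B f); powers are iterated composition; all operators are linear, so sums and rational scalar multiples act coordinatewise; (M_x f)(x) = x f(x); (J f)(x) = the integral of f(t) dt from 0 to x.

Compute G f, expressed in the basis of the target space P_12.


the result is g(x) = -(8/231)x^12 - (56/15)x^6

J f = (3/7)x^7 + 7x
M_x J f = (3/7)x^8 + 7x^2
(-2M_x) J f = -(6/7)x^8 - 14x^2
J ((-2M_x) ∘ J) f = -(2/21)x^9 - (14/3)x^3
M_x J ((-2M_x) ∘ J) f = -(2/21)x^10 - (14/3)x^4
(-2M_x) J ((-2M_x) ∘ J) f = (4/21)x^10 + (28/3)x^4
J ((-2M_x) ∘ J) ((-2M_x) ∘ J) f = (4/231)x^11 + (28/15)x^5
M_x J ((-2M_x) ∘ J) ((-2M_x) ∘ J) f = (4/231)x^12 + (28/15)x^6
(-2M_x) J ((-2M_x) ∘ J) ((-2M_x) ∘ J) f = -(8/231)x^12 - (56/15)x^6


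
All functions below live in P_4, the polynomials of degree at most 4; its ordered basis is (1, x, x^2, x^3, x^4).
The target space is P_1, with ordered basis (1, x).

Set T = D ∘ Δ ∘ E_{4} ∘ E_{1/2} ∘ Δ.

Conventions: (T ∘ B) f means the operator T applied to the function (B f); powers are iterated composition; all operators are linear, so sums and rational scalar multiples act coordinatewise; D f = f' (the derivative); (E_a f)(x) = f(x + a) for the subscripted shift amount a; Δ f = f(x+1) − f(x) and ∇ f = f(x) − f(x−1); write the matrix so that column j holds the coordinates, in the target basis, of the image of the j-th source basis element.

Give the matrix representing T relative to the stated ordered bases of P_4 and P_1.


image of 1: 0
image of x: 0
image of x^2: 0
image of x^3: 6
image of x^4: 24x + 132
each image's coordinates form column j of the matrix

the matrix is [[0, 0, 0, 6, 132]; [0, 0, 0, 0, 24]] (rows listed top to bottom)


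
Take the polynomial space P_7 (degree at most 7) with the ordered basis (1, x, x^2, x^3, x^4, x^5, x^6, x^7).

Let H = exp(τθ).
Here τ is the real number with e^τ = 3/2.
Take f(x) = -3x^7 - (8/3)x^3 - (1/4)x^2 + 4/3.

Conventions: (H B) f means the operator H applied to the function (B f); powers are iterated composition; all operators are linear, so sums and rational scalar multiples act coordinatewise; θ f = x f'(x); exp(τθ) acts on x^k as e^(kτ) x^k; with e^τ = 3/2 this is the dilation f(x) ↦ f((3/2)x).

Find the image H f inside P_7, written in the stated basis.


exp(τθ) x^k = e^(kτ) x^k; with e^τ = 3/2 this sends x^k to (3/2)^k x^k
x^2 ↦ 9/4 x^2
x^3 ↦ 27/8 x^3
x^7 ↦ 2187/128 x^7
applying this coordinatewise to f: exp(τθ) f = -(6561/128)x^7 - 9x^3 - (9/16)x^2 + 4/3

the result is g(x) = -(6561/128)x^7 - 9x^3 - (9/16)x^2 + 4/3
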